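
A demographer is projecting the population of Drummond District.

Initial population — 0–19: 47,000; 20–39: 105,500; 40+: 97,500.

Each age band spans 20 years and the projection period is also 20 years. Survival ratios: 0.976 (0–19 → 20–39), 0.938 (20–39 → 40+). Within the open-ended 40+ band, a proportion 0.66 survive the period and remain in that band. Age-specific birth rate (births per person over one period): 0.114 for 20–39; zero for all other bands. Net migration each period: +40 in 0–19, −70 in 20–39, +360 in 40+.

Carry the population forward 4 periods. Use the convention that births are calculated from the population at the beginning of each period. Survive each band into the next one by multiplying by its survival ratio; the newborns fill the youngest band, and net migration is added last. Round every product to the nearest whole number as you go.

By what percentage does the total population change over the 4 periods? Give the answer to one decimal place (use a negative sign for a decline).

-67.8

Let group 1 be 0–19 through group 3 = 40+.
Period 1:
Births: 105500 * 0.114 = 12027
Group 2: 47000 * 0.976 = 45872
Group 3: 105500 * 0.938 + 97500 * 0.66 = 98959 + 64350 = 163309
Net migration: Group 1 + 40 → 12067; Group 2 − 70 → 45802; Group 3 + 360 → 163669
End of period: [12067, 45802, 163669]
Period 2:
Births: 45802 * 0.114 = 5221
Group 2: 12067 * 0.976 = 11777
Group 3: 45802 * 0.938 + 163669 * 0.66 = 42962 + 108022 = 150984
Net migration: Group 1 + 40 → 5261; Group 2 − 70 → 11707; Group 3 + 360 → 151344
End of period: [5261, 11707, 151344]
Period 3:
Births: 11707 * 0.114 = 1335
Group 2: 5261 * 0.976 = 5135
Group 3: 11707 * 0.938 + 151344 * 0.66 = 10981 + 99887 = 110868
Net migration: Group 1 + 40 → 1375; Group 2 − 70 → 5065; Group 3 + 360 → 111228
End of period: [1375, 5065, 111228]
Period 4:
Births: 5065 * 0.114 = 577
Group 2: 1375 * 0.976 = 1342
Group 3: 5065 * 0.938 + 111228 * 0.66 = 4751 + 73410 = 78161
Net migration: Group 1 + 40 → 617; Group 2 − 70 → 1272; Group 3 + 360 → 78521
End of period: [617, 1272, 78521]
Total: 250000 → 80410; change = -169590; percentage change = -67.8%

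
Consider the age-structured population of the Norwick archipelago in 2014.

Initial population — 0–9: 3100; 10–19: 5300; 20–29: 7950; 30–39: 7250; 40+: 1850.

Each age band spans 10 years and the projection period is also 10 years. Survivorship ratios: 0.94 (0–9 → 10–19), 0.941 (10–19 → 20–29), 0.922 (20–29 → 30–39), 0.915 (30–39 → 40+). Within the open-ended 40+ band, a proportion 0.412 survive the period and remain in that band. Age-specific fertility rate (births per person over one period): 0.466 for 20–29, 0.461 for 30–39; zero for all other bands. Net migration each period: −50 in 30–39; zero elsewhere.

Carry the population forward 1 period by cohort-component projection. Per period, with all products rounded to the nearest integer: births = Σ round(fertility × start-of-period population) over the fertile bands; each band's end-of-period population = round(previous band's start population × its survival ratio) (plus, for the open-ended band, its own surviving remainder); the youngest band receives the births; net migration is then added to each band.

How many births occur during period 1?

7047

Let band 1 be 0–9 through band 5 = 40+.
[period 1]
Births: 7950 × 0.466 = 3705  |  7250 × 0.461 = 3342 → total 7047
Band 2: 3100 × 0.94 = 2914
Band 3: 5300 × 0.941 = 4987
Band 4: 7950 × 0.922 = 7330
Band 5: 7250 × 0.915 + 1850 × 0.412 = 6634 + 762 = 7396
Net migration: Band 4 − 50 → 7280
Giving 7047 / 2914 / 4987 / 7280 / 7396.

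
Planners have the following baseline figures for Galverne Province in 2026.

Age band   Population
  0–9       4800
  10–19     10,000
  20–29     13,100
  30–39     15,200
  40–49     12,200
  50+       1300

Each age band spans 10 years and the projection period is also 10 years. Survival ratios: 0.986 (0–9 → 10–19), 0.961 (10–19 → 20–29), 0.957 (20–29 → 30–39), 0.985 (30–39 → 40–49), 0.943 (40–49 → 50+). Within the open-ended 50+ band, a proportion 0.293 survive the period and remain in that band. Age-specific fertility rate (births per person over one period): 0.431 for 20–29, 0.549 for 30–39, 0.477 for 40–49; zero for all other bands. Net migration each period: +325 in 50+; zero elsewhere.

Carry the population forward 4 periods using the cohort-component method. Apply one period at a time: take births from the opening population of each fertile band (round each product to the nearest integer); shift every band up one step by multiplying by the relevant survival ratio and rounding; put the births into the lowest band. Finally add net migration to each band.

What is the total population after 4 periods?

Numbering the groups 1..6 from youngest to oldest:
— Period 1 —
Births: 13100 × 0.431 = 5646  |  15200 × 0.549 = 8345  |  12200 × 0.477 = 5819 ⇒ total 19810
Group 2: 4800 × 0.986 = 4733
Group 3: 10000 × 0.961 = 9610
Group 4: 13100 × 0.957 = 12537
Group 5: 15200 × 0.985 = 14972
Group 6: 12200 × 0.943 + 1300 × 0.293 = 11505 + 381 = 11886
Net migration: Group 6 + 325 → 12211
Giving 19810 / 4733 / 9610 / 12537 / 14972 / 12211.
— Period 2 —
Births: 9610 × 0.431 = 4142  |  12537 × 0.549 = 6883  |  14972 × 0.477 = 7142 ⇒ total 18167
Group 2: 19810 × 0.986 = 19533
Group 3: 4733 × 0.961 = 4548
Group 4: 9610 × 0.957 = 9197
Group 5: 12537 × 0.985 = 12349
Group 6: 14972 × 0.943 + 12211 × 0.293 = 14119 + 3578 = 17697
Net migration: Group 6 + 325 → 18022
Giving 18167 / 19533 / 4548 / 9197 / 12349 / 18022.
— Period 3 —
Births: 4548 × 0.431 = 1960  |  9197 × 0.549 = 5049  |  12349 × 0.477 = 5890 ⇒ total 12899
Group 2: 18167 × 0.986 = 17913
Group 3: 19533 × 0.961 = 18771
Group 4: 4548 × 0.957 = 4352
Group 5: 9197 × 0.985 = 9059
Group 6: 12349 × 0.943 + 18022 × 0.293 = 11645 + 5280 = 16925
Net migration: Group 6 + 325 → 17250
Giving 12899 / 17913 / 18771 / 4352 / 9059 / 17250.
— Period 4 —
Births: 18771 × 0.431 = 8090  |  4352 × 0.549 = 2389  |  9059 × 0.477 = 4321 ⇒ total 14800
Group 2: 12899 × 0.986 = 12718
Group 3: 17913 × 0.961 = 17214
Group 4: 18771 × 0.957 = 17964
Group 5: 4352 × 0.985 = 4287
Group 6: 9059 × 0.943 + 17250 × 0.293 = 8543 + 5054 = 13597
Net migration: Group 6 + 325 → 13922
Giving 14800 / 12718 / 17214 / 17964 / 4287 / 13922.
Total after period 4: 14800 + 12718 + 17214 + 17964 + 4287 + 13922 = 80905

80905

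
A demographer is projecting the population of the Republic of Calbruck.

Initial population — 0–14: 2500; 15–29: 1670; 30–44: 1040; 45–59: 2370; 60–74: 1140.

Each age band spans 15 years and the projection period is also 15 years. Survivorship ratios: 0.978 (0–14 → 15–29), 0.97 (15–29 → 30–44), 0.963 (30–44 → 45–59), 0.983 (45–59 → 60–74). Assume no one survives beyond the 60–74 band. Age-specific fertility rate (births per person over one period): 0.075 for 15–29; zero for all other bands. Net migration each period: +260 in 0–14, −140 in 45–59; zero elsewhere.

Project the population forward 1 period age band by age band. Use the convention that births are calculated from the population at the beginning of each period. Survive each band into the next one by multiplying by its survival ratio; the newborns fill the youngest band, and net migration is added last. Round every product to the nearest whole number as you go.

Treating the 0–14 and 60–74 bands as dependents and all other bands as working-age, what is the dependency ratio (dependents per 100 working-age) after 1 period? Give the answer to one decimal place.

Call the groups 1 to 5, youngest first.
Period 1:
Births: 1670 × 0.075 = 125
Group 2: 2500 × 0.978 = 2445
Group 3: 1670 × 0.97 = 1620
Group 4: 1040 × 0.963 = 1002
Group 5: 2370 × 0.983 = 2330
Net migration: Group 1 + 260 → 385; Group 4 − 140 → 862
→ [385, 2445, 1620, 862, 2330]
Dependents (band 0–14 + band 60–74) = 385 + 2330 = 2715; working-age = 4927; ratio = 2715/4927 × 100 = 55.1

55.1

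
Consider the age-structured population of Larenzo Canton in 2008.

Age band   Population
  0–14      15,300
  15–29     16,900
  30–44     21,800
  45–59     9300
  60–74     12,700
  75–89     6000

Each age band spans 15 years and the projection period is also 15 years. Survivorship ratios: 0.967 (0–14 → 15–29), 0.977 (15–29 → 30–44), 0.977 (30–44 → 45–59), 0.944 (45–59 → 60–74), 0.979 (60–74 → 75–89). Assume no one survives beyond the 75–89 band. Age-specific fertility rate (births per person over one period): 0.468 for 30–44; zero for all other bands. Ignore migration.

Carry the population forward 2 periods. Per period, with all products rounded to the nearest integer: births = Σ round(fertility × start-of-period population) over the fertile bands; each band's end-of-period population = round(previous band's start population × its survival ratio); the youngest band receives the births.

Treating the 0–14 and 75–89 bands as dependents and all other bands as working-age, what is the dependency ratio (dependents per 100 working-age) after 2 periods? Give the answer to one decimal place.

27.0

(Groups numbered youngest = 1 to oldest = 6.)
Period 1:
Births: 21800 × 0.468 = 10202
Group 2: 15300 × 0.967 = 14795
Group 3: 16900 × 0.977 = 16511
Group 4: 21800 × 0.977 = 21299
Group 5: 9300 × 0.944 = 8779
Group 6: 12700 × 0.979 = 12433
End of period: [10202, 14795, 16511, 21299, 8779, 12433]
Period 2:
Births: 16511 × 0.468 = 7727
Group 2: 10202 × 0.967 = 9865
Group 3: 14795 × 0.977 = 14455
Group 4: 16511 × 0.977 = 16131
Group 5: 21299 × 0.944 = 20106
Group 6: 8779 × 0.979 = 8595
End of period: [7727, 9865, 14455, 16131, 20106, 8595]
Dependents (band 0–14 + band 75–89) = 7727 + 8595 = 16322; working-age = 60557; ratio = 16322/60557 × 100 = 27.0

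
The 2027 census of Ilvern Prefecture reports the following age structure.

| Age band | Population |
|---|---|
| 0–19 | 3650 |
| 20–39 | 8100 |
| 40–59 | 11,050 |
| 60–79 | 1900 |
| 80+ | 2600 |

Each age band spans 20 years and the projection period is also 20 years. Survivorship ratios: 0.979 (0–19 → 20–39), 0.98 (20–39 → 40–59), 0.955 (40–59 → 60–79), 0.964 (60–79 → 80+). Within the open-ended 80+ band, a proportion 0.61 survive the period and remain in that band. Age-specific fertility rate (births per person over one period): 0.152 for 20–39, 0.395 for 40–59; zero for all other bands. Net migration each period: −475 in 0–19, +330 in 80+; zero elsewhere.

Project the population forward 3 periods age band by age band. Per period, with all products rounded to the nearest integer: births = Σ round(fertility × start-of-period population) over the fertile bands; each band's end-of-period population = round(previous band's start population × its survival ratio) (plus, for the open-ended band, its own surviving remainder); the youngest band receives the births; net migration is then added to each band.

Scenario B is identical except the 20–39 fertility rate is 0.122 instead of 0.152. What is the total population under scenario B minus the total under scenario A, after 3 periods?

-517

(Bands numbered youngest = 1 to oldest = 5.)
— Period 1 —
Births: 8100 * 0.152 = 1231, 11050 * 0.395 = 4365 → total 5596
Band 2: 3650 * 0.979 = 3573
Band 3: 8100 * 0.98 = 7938
Band 4: 11050 * 0.955 = 10553
Band 5: 1900 * 0.964 + 2600 * 0.61 = 1832 + 1586 = 3418
Net migration: Band 1 − 475 → 5121; Band 5 + 330 → 3748
Giving 5121 / 3573 / 7938 / 10553 / 3748.
— Period 2 —
Births: 3573 * 0.152 = 543, 7938 * 0.395 = 3136 → total 3679
Band 2: 5121 * 0.979 = 5013
Band 3: 3573 * 0.98 = 3502
Band 4: 7938 * 0.955 = 7581
Band 5: 10553 * 0.964 + 3748 * 0.61 = 10173 + 2286 = 12459
Net migration: Band 1 − 475 → 3204; Band 5 + 330 → 12789
Giving 3204 / 5013 / 3502 / 7581 / 12789.
— Period 3 —
Births: 5013 * 0.152 = 762, 3502 * 0.395 = 1383 → total 2145
Band 2: 3204 * 0.979 = 3137
Band 3: 5013 * 0.98 = 4913
Band 4: 3502 * 0.955 = 3344
Band 5: 7581 * 0.964 + 12789 * 0.61 = 7308 + 7801 = 15109
Net migration: Band 1 − 475 → 1670; Band 5 + 330 → 15439
Giving 1670 / 3137 / 4913 / 3344 / 15439.
Scenario A total after 3 periods: 28503
Scenario B projection —
— Period 1 —
Births: 8100 * 0.122 = 988, 11050 * 0.395 = 4365 → total 5353
Band 2: 3650 * 0.979 = 3573
Band 3: 8100 * 0.98 = 7938
Band 4: 11050 * 0.955 = 10553
Band 5: 1900 * 0.964 + 2600 * 0.61 = 1832 + 1586 = 3418
Net migration: Band 1 − 475 → 4878; Band 5 + 330 → 3748
Giving 4878 / 3573 / 7938 / 10553 / 3748.
— Period 2 —
Births: 3573 * 0.122 = 436, 7938 * 0.395 = 3136 → total 3572
Band 2: 4878 * 0.979 = 4776
Band 3: 3573 * 0.98 = 3502
Band 4: 7938 * 0.955 = 7581
Band 5: 10553 * 0.964 + 3748 * 0.61 = 10173 + 2286 = 12459
Net migration: Band 1 − 475 → 3097; Band 5 + 330 → 12789
Giving 3097 / 4776 / 3502 / 7581 / 12789.
— Period 3 —
Births: 4776 * 0.122 = 583, 3502 * 0.395 = 1383 → total 1966
Band 2: 3097 * 0.979 = 3032
Band 3: 4776 * 0.98 = 4680
Band 4: 3502 * 0.955 = 3344
Band 5: 7581 * 0.964 + 12789 * 0.61 = 7308 + 7801 = 15109
Net migration: Band 1 − 475 → 1491; Band 5 + 330 → 15439
Giving 1491 / 3032 / 4680 / 3344 / 15439.
Scenario B total after 3 periods: 27986
Difference B − A = 27986 − 28503 = -517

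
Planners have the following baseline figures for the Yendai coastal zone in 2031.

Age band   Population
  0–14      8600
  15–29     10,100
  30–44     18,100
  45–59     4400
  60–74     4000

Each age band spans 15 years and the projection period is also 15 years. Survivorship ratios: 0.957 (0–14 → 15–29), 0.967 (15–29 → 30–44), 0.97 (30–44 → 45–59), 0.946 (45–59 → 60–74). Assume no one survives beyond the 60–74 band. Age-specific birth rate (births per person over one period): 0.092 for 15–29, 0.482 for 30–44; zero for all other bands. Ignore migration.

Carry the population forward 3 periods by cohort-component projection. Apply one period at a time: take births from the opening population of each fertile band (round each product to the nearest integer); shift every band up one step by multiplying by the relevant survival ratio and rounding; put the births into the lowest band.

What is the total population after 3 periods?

Period 1:
Births: 10100 * 0.092 = 929 ; 18100 * 0.482 = 8724 → 9653
15–29: 8600 * 0.957 = 8230
30–44: 10100 * 0.967 = 9767
45–59: 18100 * 0.97 = 17557
60–74: 4400 * 0.946 = 4162
End of period: [9653, 8230, 9767, 17557, 4162]
Period 2:
Births: 8230 * 0.092 = 757 ; 9767 * 0.482 = 4708 → 5465
15–29: 9653 * 0.957 = 9238
30–44: 8230 * 0.967 = 7958
45–59: 9767 * 0.97 = 9474
60–74: 17557 * 0.946 = 16609
End of period: [5465, 9238, 7958, 9474, 16609]
Period 3:
Births: 9238 * 0.092 = 850 ; 7958 * 0.482 = 3836 → 4686
15–29: 5465 * 0.957 = 5230
30–44: 9238 * 0.967 = 8933
45–59: 7958 * 0.97 = 7719
60–74: 9474 * 0.946 = 8962
End of period: [4686, 5230, 8933, 7719, 8962]
Total after period 3: 4686 + 5230 + 8933 + 7719 + 8962 = 35530

35530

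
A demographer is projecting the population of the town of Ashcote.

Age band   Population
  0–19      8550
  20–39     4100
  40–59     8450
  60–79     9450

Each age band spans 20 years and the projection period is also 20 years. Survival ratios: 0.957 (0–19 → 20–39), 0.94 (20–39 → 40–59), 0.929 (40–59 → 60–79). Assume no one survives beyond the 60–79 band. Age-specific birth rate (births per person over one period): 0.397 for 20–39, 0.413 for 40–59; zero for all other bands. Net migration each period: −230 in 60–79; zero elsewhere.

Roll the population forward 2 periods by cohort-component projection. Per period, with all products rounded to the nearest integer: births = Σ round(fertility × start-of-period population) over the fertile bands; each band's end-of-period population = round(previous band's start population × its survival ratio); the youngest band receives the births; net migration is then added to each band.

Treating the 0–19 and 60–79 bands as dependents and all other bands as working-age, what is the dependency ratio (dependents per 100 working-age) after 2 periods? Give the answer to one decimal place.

65.1

— Period 1 —
Births: 4100 * 0.397 = 1628 ; 8450 * 0.413 = 3490 — total 5118
20–39: 8550 * 0.957 = 8182
40–59: 4100 * 0.94 = 3854
60–79: 8450 * 0.929 = 7850
Net migration: 60–79 − 230 → 7620
Population now: 0–19=5118, 20–39=8182, 40–59=3854, 60–79=7620
— Period 2 —
Births: 8182 * 0.397 = 3248 ; 3854 * 0.413 = 1592 — total 4840
20–39: 5118 * 0.957 = 4898
40–59: 8182 * 0.94 = 7691
60–79: 3854 * 0.929 = 3580
Net migration: 60–79 − 230 → 3350
Population now: 0–19=4840, 20–39=4898, 40–59=7691, 60–79=3350
Dependents (band 0–19 + band 60–79) = 4840 + 3350 = 8190; working-age = 12589; ratio = 8190/12589 × 100 = 65.1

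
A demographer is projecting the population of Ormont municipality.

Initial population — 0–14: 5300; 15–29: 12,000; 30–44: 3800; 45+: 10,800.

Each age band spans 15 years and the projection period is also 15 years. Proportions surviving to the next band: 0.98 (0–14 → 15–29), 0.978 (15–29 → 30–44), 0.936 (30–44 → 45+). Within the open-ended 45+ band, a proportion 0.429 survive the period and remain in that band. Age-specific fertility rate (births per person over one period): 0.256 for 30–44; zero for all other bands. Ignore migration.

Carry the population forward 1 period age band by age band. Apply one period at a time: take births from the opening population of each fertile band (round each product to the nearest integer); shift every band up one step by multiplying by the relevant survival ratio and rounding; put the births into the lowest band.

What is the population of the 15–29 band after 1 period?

5194

After projecting period 1:
Births: 3800 × 0.256 = 973
15–29: 5300 × 0.98 = 5194
30–44: 12000 × 0.978 = 11736
45+: 3800 × 0.936 + 10800 × 0.429 = 3557 + 4633 = 8190
→ [973, 5194, 11736, 8190]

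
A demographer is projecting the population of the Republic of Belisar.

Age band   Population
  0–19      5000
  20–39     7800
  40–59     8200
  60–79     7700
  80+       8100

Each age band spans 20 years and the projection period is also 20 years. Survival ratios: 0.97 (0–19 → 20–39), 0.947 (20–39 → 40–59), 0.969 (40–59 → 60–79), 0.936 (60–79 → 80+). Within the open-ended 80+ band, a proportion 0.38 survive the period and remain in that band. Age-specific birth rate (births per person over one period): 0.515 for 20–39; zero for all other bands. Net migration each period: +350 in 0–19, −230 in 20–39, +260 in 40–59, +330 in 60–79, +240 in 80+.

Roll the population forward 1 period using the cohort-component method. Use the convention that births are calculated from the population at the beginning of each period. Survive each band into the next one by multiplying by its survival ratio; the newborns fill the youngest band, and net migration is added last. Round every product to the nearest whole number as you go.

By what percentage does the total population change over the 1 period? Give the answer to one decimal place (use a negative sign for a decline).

Period 1:
Births: 7800 * 0.515 = 4017
20–39: 5000 * 0.97 = 4850
40–59: 7800 * 0.947 = 7387
60–79: 8200 * 0.969 = 7946
80+: 7700 * 0.936 + 8100 * 0.38 = 7207 + 3078 = 10285
Net migration: 0–19 + 350 → 4367; 20–39 − 230 → 4620; 40–59 + 260 → 7647; 60–79 + 330 → 8276; 80+ + 240 → 10525
→ [4367, 4620, 7647, 8276, 10525]
Total: 36800 → 35435; change = -1365; percentage change = -3.7%

-3.7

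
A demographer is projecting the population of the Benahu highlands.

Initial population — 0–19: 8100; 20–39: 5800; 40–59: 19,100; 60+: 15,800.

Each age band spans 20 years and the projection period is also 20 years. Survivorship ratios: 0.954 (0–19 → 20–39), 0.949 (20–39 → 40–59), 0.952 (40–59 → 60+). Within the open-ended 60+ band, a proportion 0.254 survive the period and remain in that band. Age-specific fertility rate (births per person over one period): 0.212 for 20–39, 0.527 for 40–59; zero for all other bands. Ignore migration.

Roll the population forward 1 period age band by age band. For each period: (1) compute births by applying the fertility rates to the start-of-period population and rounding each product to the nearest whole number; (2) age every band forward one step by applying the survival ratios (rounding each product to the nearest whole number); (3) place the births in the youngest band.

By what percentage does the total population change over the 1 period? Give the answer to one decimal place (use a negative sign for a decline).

Period 1.
Births: 5800 * 0.212 = 1230 ; 19100 * 0.527 = 10066 ⇒ total 11296
20–39: 8100 * 0.954 = 7727
40–59: 5800 * 0.949 = 5504
60+: 19100 * 0.952 + 15800 * 0.254 = 18183 + 4013 = 22196
End of period: [11296, 7727, 5504, 22196]
Total: 48800 → 46723; change = -2077; percentage change = -4.3%

-4.3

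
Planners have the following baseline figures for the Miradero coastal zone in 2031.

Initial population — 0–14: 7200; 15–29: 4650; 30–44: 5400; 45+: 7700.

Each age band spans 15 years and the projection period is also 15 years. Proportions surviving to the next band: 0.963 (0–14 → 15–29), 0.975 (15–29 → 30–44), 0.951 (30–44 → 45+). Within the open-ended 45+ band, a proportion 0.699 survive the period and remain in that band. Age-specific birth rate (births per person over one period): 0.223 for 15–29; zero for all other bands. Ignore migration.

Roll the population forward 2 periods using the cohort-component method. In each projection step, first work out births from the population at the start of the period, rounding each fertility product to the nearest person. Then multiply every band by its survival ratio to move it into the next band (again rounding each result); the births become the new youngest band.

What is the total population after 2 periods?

20969

Period 1:
Births: 4650 × 0.223 = 1037
15–29: 7200 × 0.963 = 6934
30–44: 4650 × 0.975 = 4534
45+: 5400 × 0.951 + 7700 × 0.699 = 5135 + 5382 = 10517
Population now: 0–14=1037, 15–29=6934, 30–44=4534, 45+=10517
Period 2:
Births: 6934 × 0.223 = 1546
15–29: 1037 × 0.963 = 999
30–44: 6934 × 0.975 = 6761
45+: 4534 × 0.951 + 10517 × 0.699 = 4312 + 7351 = 11663
Population now: 0–14=1546, 15–29=999, 30–44=6761, 45+=11663
Total after period 2: 1546 + 999 + 6761 + 11663 = 20969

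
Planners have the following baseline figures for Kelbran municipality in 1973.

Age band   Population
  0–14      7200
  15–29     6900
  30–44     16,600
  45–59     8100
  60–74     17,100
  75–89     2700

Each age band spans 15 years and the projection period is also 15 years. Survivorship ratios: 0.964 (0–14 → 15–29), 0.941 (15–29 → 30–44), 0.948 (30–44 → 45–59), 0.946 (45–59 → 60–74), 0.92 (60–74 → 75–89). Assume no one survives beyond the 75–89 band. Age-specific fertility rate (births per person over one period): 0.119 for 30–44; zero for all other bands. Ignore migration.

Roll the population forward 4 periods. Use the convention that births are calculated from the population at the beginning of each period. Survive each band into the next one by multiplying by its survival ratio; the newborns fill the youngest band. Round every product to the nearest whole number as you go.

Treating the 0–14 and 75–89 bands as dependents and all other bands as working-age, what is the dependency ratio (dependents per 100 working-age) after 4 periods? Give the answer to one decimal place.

Let band 1 be 0–14 through band 6 = 75–89.
[period 1]
Births: 16600 × 0.119 = 1975
Band 2: 7200 × 0.964 = 6941
Band 3: 6900 × 0.941 = 6493
Band 4: 16600 × 0.948 = 15737
Band 5: 8100 × 0.946 = 7663
Band 6: 17100 × 0.92 = 15732
End of period: [1975, 6941, 6493, 15737, 7663, 15732]
[period 2]
Births: 6493 × 0.119 = 773
Band 2: 1975 × 0.964 = 1904
Band 3: 6941 × 0.941 = 6531
Band 4: 6493 × 0.948 = 6155
Band 5: 15737 × 0.946 = 14887
Band 6: 7663 × 0.92 = 7050
End of period: [773, 1904, 6531, 6155, 14887, 7050]
[period 3]
Births: 6531 × 0.119 = 777
Band 2: 773 × 0.964 = 745
Band 3: 1904 × 0.941 = 1792
Band 4: 6531 × 0.948 = 6191
Band 5: 6155 × 0.946 = 5823
Band 6: 14887 × 0.92 = 13696
End of period: [777, 745, 1792, 6191, 5823, 13696]
[period 4]
Births: 1792 × 0.119 = 213
Band 2: 777 × 0.964 = 749
Band 3: 745 × 0.941 = 701
Band 4: 1792 × 0.948 = 1699
Band 5: 6191 × 0.946 = 5857
Band 6: 5823 × 0.92 = 5357
End of period: [213, 749, 701, 1699, 5857, 5357]
Dependents (band 0–14 + band 75–89) = 213 + 5357 = 5570; working-age = 9006; ratio = 5570/9006 × 100 = 61.8

61.8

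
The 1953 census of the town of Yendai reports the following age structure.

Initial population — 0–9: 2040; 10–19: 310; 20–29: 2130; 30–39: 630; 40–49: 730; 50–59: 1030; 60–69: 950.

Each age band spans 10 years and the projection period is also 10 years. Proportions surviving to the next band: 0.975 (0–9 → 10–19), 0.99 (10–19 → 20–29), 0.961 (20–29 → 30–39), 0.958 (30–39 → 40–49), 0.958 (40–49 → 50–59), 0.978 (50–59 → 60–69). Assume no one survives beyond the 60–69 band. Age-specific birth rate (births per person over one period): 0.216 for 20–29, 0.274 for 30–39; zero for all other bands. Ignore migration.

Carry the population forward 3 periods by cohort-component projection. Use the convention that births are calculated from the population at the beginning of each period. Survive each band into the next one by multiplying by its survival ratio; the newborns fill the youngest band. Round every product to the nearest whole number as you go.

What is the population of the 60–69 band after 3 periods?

(Groups numbered youngest = 1 to oldest = 7.)
Period 1.
Births: 2130 × 0.216 = 460 ; 630 × 0.274 = 173 → total 633
Group 2: 2040 × 0.975 = 1989
Group 3: 310 × 0.99 = 307
Group 4: 2130 × 0.961 = 2047
Group 5: 630 × 0.958 = 604
Group 6: 730 × 0.958 = 699
Group 7: 1030 × 0.978 = 1007
Giving 633 / 1989 / 307 / 2047 / 604 / 699 / 1007.
Period 2.
Births: 307 × 0.216 = 66 ; 2047 × 0.274 = 561 → total 627
Group 2: 633 × 0.975 = 617
Group 3: 1989 × 0.99 = 1969
Group 4: 307 × 0.961 = 295
Group 5: 2047 × 0.958 = 1961
Group 6: 604 × 0.958 = 579
Group 7: 699 × 0.978 = 684
Giving 627 / 617 / 1969 / 295 / 1961 / 579 / 684.
Period 3.
Births: 1969 × 0.216 = 425 ; 295 × 0.274 = 81 → total 506
Group 2: 627 × 0.975 = 611
Group 3: 617 × 0.99 = 611
Group 4: 1969 × 0.961 = 1892
Group 5: 295 × 0.958 = 283
Group 6: 1961 × 0.958 = 1879
Group 7: 579 × 0.978 = 566
Giving 506 / 611 / 611 / 1892 / 283 / 1879 / 566.

566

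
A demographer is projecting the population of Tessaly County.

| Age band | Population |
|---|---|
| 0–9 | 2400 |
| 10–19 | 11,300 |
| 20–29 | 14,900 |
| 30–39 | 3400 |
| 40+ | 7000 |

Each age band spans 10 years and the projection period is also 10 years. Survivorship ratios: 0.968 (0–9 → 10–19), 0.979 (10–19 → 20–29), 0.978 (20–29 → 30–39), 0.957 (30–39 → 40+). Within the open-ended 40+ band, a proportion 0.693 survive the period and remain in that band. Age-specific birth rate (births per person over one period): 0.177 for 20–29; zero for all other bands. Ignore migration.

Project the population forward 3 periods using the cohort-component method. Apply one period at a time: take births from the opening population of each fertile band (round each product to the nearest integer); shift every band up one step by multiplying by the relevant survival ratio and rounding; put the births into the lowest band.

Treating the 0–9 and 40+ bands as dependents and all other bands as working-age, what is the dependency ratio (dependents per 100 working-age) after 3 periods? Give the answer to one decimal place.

367.4

Numbering the groups 1..5 from youngest to oldest:
Period 1:
Births: 14900 * 0.177 = 2637
Group 2: 2400 * 0.968 = 2323
Group 3: 11300 * 0.979 = 11063
Group 4: 14900 * 0.978 = 14572
Group 5: 3400 * 0.957 + 7000 * 0.693 = 3254 + 4851 = 8105
End of period: [2637, 2323, 11063, 14572, 8105]
Period 2:
Births: 11063 * 0.177 = 1958
Group 2: 2637 * 0.968 = 2553
Group 3: 2323 * 0.979 = 2274
Group 4: 11063 * 0.978 = 10820
Group 5: 14572 * 0.957 + 8105 * 0.693 = 13945 + 5617 = 19562
End of period: [1958, 2553, 2274, 10820, 19562]
Period 3:
Births: 2274 * 0.177 = 402
Group 2: 1958 * 0.968 = 1895
Group 3: 2553 * 0.979 = 2499
Group 4: 2274 * 0.978 = 2224
Group 5: 10820 * 0.957 + 19562 * 0.693 = 10355 + 13556 = 23911
End of period: [402, 1895, 2499, 2224, 23911]
Dependents (band 0–9 + band 40+) = 402 + 23911 = 24313; working-age = 6618; ratio = 24313/6618 × 100 = 367.4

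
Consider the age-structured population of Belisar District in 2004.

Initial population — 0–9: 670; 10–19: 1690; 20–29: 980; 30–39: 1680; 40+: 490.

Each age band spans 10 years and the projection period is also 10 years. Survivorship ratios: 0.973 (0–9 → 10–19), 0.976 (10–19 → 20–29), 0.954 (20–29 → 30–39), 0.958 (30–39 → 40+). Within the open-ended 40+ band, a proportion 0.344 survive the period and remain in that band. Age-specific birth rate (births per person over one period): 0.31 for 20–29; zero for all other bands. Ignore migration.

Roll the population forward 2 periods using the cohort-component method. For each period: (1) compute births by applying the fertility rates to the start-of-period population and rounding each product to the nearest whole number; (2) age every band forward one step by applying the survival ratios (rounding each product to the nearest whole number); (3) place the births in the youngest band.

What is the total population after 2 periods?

Period 1.
Births: 980 × 0.31 = 304
10–19: 670 × 0.973 = 652
20–29: 1690 × 0.976 = 1649
30–39: 980 × 0.954 = 935
40+: 1680 × 0.958 + 490 × 0.344 = 1609 + 169 = 1778
→ [304, 652, 1649, 935, 1778]
Period 2.
Births: 1649 × 0.31 = 511
10–19: 304 × 0.973 = 296
20–29: 652 × 0.976 = 636
30–39: 1649 × 0.954 = 1573
40+: 935 × 0.958 + 1778 × 0.344 = 896 + 612 = 1508
→ [511, 296, 636, 1573, 1508]
Total after period 2: 511 + 296 + 636 + 1573 + 1508 = 4524

4524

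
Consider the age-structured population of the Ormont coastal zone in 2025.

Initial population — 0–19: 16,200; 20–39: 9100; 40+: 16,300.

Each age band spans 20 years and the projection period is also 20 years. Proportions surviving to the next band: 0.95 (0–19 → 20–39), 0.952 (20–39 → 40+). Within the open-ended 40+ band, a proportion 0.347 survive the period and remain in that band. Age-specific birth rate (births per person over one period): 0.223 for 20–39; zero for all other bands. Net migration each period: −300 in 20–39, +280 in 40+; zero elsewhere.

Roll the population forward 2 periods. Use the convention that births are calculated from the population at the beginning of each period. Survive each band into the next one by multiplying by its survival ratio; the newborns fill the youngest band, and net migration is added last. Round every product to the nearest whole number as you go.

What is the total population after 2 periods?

24705

Period 1.
Births: 9100 × 0.223 = 2029
20–39: 16200 × 0.95 = 15390
40+: 9100 × 0.952 + 16300 × 0.347 = 8663 + 5656 = 14319
Net migration: 20–39 − 300 → 15090; 40+ + 280 → 14599
End of period: [2029, 15090, 14599]
Period 2.
Births: 15090 × 0.223 = 3365
20–39: 2029 × 0.95 = 1928
40+: 15090 × 0.952 + 14599 × 0.347 = 14366 + 5066 = 19432
Net migration: 20–39 − 300 → 1628; 40+ + 280 → 19712
End of period: [3365, 1628, 19712]
Total after period 2: 3365 + 1628 + 19712 = 24705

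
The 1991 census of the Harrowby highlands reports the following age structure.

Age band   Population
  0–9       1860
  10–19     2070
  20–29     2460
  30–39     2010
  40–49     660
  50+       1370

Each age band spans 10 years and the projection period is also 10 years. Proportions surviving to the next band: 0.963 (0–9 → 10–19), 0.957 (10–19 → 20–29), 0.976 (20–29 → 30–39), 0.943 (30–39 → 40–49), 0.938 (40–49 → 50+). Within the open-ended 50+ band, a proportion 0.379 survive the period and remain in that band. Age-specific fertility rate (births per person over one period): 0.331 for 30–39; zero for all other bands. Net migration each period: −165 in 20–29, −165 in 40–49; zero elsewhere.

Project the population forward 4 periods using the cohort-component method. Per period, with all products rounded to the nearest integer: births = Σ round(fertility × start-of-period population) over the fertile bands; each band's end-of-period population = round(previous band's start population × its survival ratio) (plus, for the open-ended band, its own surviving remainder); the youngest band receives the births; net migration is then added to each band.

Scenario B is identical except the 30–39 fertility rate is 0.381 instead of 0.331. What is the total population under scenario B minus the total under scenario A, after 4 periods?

363

Period 1:
Births: 2010 × 0.331 = 665
10–19: 1860 × 0.963 = 1791
20–29: 2070 × 0.957 = 1981
30–39: 2460 × 0.976 = 2401
40–49: 2010 × 0.943 = 1895
50+: 660 × 0.938 + 1370 × 0.379 = 619 + 519 = 1138
Net migration: 20–29 − 165 → 1816; 40–49 − 165 → 1730
End of period: [665, 1791, 1816, 2401, 1730, 1138]
Period 2:
Births: 2401 × 0.331 = 795
10–19: 665 × 0.963 = 640
20–29: 1791 × 0.957 = 1714
30–39: 1816 × 0.976 = 1772
40–49: 2401 × 0.943 = 2264
50+: 1730 × 0.938 + 1138 × 0.379 = 1623 + 431 = 2054
Net migration: 20–29 − 165 → 1549; 40–49 − 165 → 2099
End of period: [795, 640, 1549, 1772, 2099, 2054]
Period 3:
Births: 1772 × 0.331 = 587
10–19: 795 × 0.963 = 766
20–29: 640 × 0.957 = 612
30–39: 1549 × 0.976 = 1512
40–49: 1772 × 0.943 = 1671
50+: 2099 × 0.938 + 2054 × 0.379 = 1969 + 778 = 2747
Net migration: 20–29 − 165 → 447; 40–49 − 165 → 1506
End of period: [587, 766, 447, 1512, 1506, 2747]
Period 4:
Births: 1512 × 0.331 = 500
10–19: 587 × 0.963 = 565
20–29: 766 × 0.957 = 733
30–39: 447 × 0.976 = 436
40–49: 1512 × 0.943 = 1426
50+: 1506 × 0.938 + 2747 × 0.379 = 1413 + 1041 = 2454
Net migration: 20–29 − 165 → 568; 40–49 − 165 → 1261
End of period: [500, 565, 568, 436, 1261, 2454]
Scenario A total after 4 periods: 5784
Scenario B projection —
Period 1:
Births: 2010 × 0.381 = 766
10–19: 1860 × 0.963 = 1791
20–29: 2070 × 0.957 = 1981
30–39: 2460 × 0.976 = 2401
40–49: 2010 × 0.943 = 1895
50+: 660 × 0.938 + 1370 × 0.379 = 619 + 519 = 1138
Net migration: 20–29 − 165 → 1816; 40–49 − 165 → 1730
End of period: [766, 1791, 1816, 2401, 1730, 1138]
Period 2:
Births: 2401 × 0.381 = 915
10–19: 766 × 0.963 = 738
20–29: 1791 × 0.957 = 1714
30–39: 1816 × 0.976 = 1772
40–49: 2401 × 0.943 = 2264
50+: 1730 × 0.938 + 1138 × 0.379 = 1623 + 431 = 2054
Net migration: 20–29 − 165 → 1549; 40–49 − 165 → 2099
End of period: [915, 738, 1549, 1772, 2099, 2054]
Period 3:
Births: 1772 × 0.381 = 675
10–19: 915 × 0.963 = 881
20–29: 738 × 0.957 = 706
30–39: 1549 × 0.976 = 1512
40–49: 1772 × 0.943 = 1671
50+: 2099 × 0.938 + 2054 × 0.379 = 1969 + 778 = 2747
Net migration: 20–29 − 165 → 541; 40–49 − 165 → 1506
End of period: [675, 881, 541, 1512, 1506, 2747]
Period 4:
Births: 1512 × 0.381 = 576
10–19: 675 × 0.963 = 650
20–29: 881 × 0.957 = 843
30–39: 541 × 0.976 = 528
40–49: 1512 × 0.943 = 1426
50+: 1506 × 0.938 + 2747 × 0.379 = 1413 + 1041 = 2454
Net migration: 20–29 − 165 → 678; 40–49 − 165 → 1261
End of period: [576, 650, 678, 528, 1261, 2454]
Scenario B total after 4 periods: 6147
Difference B − A = 6147 − 5784 = 363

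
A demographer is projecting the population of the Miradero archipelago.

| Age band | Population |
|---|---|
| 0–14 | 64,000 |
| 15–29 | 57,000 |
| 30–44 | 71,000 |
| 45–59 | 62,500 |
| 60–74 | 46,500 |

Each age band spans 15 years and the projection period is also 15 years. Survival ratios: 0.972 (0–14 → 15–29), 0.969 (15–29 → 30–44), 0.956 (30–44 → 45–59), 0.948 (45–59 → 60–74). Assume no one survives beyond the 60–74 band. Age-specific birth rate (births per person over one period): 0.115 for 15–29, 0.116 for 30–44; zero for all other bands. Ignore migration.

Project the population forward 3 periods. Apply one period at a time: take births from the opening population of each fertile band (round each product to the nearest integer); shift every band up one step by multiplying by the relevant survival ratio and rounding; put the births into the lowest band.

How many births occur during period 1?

14791

Numbering the groups 1..5 from youngest to oldest:
— Period 1 —
Births: 57000 * 0.115 = 6555  |  71000 * 0.116 = 8236 → total 14791
Group 2: 64000 * 0.972 = 62208
Group 3: 57000 * 0.969 = 55233
Group 4: 71000 * 0.956 = 67876
Group 5: 62500 * 0.948 = 59250
End of period: [14791, 62208, 55233, 67876, 59250]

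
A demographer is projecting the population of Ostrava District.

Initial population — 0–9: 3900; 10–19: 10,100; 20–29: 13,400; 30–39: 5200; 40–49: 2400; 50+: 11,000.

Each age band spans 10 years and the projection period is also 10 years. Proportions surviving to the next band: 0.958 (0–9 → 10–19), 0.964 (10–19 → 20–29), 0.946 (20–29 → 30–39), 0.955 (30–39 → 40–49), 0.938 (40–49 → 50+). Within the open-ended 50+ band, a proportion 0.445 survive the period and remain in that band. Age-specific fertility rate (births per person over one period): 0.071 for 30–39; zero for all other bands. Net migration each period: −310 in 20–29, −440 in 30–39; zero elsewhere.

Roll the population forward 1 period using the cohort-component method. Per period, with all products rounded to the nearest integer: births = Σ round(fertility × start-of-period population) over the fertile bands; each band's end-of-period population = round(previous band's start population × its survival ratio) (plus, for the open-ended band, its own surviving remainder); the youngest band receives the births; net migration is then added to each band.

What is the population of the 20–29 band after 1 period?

— Period 1 —
Births: 5200 * 0.071 = 369
10–19: 3900 * 0.958 = 3736
20–29: 10100 * 0.964 = 9736
30–39: 13400 * 0.946 = 12676
40–49: 5200 * 0.955 = 4966
50+: 2400 * 0.938 + 11000 * 0.445 = 2251 + 4895 = 7146
Net migration: 20–29 − 310 → 9426; 30–39 − 440 → 12236
Population now: 0–9=369, 10–19=3736, 20–29=9426, 30–39=12236, 40–49=4966, 50+=7146

9426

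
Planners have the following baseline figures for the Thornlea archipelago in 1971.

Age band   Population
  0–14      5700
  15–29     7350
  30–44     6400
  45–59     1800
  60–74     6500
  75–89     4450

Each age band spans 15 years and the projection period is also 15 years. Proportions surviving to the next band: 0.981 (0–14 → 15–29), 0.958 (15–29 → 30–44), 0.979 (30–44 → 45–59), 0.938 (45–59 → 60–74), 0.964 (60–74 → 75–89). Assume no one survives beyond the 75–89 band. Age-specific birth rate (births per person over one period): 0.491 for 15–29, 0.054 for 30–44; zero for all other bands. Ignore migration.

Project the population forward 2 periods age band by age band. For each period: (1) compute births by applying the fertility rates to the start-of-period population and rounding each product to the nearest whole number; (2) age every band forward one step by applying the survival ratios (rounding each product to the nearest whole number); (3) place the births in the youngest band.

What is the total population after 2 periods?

26761

(Bands numbered youngest = 1 to oldest = 6.)
After projecting period 1:
Births: 7350 × 0.491 = 3609, 6400 × 0.054 = 346 → total 3955
Band 2: 5700 × 0.981 = 5592
Band 3: 7350 × 0.958 = 7041
Band 4: 6400 × 0.979 = 6266
Band 5: 1800 × 0.938 = 1688
Band 6: 6500 × 0.964 = 6266
Giving 3955 / 5592 / 7041 / 6266 / 1688 / 6266.
After projecting period 2:
Births: 5592 × 0.491 = 2746, 7041 × 0.054 = 380 → total 3126
Band 2: 3955 × 0.981 = 3880
Band 3: 5592 × 0.958 = 5357
Band 4: 7041 × 0.979 = 6893
Band 5: 6266 × 0.938 = 5878
Band 6: 1688 × 0.964 = 1627
Giving 3126 / 3880 / 5357 / 6893 / 5878 / 1627.
Total after period 2: 3126 + 3880 + 5357 + 6893 + 5878 + 1627 = 26761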